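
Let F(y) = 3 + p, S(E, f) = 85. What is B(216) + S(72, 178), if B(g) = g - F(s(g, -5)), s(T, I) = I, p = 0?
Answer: 298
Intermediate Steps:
F(y) = 3 (F(y) = 3 + 0 = 3)
B(g) = -3 + g (B(g) = g - 1*3 = g - 3 = -3 + g)
B(216) + S(72, 178) = (-3 + 216) + 85 = 213 + 85 = 298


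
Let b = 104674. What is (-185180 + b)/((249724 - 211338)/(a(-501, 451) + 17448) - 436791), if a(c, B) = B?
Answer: 1440976894/7818083723 ≈ 0.18431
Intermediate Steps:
(-185180 + b)/((249724 - 211338)/(a(-501, 451) + 17448) - 436791) = (-185180 + 104674)/((249724 - 211338)/(451 + 17448) - 436791) = -80506/(38386/17899 - 436791) = -80506/(-7818083723/17899) = -80506*(-17899/7818083723) = 1440976894/7818083723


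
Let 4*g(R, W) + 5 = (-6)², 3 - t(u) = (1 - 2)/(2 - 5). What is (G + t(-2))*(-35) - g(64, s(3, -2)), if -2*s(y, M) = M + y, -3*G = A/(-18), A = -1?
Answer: -10847/108 ≈ -100.44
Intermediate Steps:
G = -1/54 (G = -(-1)/(3*(-18)) = -(-1)*(-1)/(3*18) = -⅓*1/18 = -1/54 ≈ -0.018519)
t(u) = 8/3 (t(u) = 3 - (1 - 2)/(2 - 5) = 3 - (-1)/(-3) = 3 - (-1)*(-1)/3 = 3 - 1*⅓ = 3 - ⅓ = 8/3)
s(y, M) = -M/2 - y/2 (s(y, M) = -(M + y)/2 = -M/2 - y/2)
g(R, W) = 31/4 (g(R, W) = -5/4 + (¼)*(-6)² = -5/4 + (¼)*36 = -5/4 + 9 = 31/4)
(G + t(-2))*(-35) - g(64, s(3, -2)) = (-1/54 + 8/3)*(-35) - 1*31/4 = (143/54)*(-35) - 31/4 = -5005/54 - 31/4 = -10847/108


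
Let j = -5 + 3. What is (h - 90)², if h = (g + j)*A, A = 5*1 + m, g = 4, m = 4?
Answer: 5184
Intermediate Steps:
j = -2
A = 9 (A = 5*1 + 4 = 5 + 4 = 9)
h = 18 (h = (4 - 2)*9 = 2*9 = 18)
(h - 90)² = (18 - 90)² = (-72)² = 5184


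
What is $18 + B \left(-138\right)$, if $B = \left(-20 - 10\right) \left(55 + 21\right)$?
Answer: $314658$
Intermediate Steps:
$B = -2280$ ($B = \left(-20 - 10\right) 76 = \left(-30\right) 76 = -2280$)
$18 + B \left(-138\right) = 18 - -314640 = 18 + 314640 = 314658$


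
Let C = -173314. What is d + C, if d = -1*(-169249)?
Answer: -4065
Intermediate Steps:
d = 169249
d + C = 169249 - 173314 = -4065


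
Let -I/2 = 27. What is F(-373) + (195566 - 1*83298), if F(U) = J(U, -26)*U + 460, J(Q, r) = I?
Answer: 132870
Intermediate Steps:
I = -54 (I = -2*27 = -54)
J(Q, r) = -54
F(U) = 460 - 54*U (F(U) = -54*U + 460 = 460 - 54*U)
F(-373) + (195566 - 1*83298) = (460 - 54*(-373)) + (195566 - 1*83298) = (460 + 20142) + (195566 - 83298) = 20602 + 112268 = 132870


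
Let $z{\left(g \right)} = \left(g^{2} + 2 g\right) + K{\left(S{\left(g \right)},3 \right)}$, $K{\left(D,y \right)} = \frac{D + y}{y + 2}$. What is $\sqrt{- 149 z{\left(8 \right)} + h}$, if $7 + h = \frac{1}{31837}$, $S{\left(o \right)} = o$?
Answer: $\frac{i \sqrt{310534967308605}}{159185} \approx 110.7 i$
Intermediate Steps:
$K{\left(D,y \right)} = \frac{D + y}{2 + y}$
$z{\left(g \right)} = \frac{3}{5} + g^{2} + \frac{11 g}{5}$ ($z{\left(g \right)} = \left(g^{2} + 2 g\right) + \frac{g + 3}{2 + 3} = \left(g^{2} + 2 g\right) + \frac{3 + g}{5} = \left(g^{2} + 2 g\right) + \left(\frac{3}{5} + \frac{g}{5}\right) = \frac{3}{5} + g^{2} + \frac{11 g}{5}$)
$h = - \frac{222858}{31837}$ ($h = -7 + \frac{1}{31837} = - \frac{222858}{31837} \approx -7.0$)
$\sqrt{- 149 z{\left(8 \right)} + h} = \sqrt{- 149 \left(\frac{3}{5} + 8^{2} + \frac{11}{5} \cdot 8\right) - \frac{222858}{31837}} = \sqrt{- 149 \left(\frac{3}{5} + 64 + \frac{88}{5}\right) - \frac{222858}{31837}} = \sqrt{\left(-149\right) \frac{411}{5} - \frac{222858}{31837}} = \sqrt{- \frac{61239}{5} - \frac{222858}{31837}} = \sqrt{- \frac{1950780333}{159185}} = \frac{i \sqrt{310534967308605}}{159185}$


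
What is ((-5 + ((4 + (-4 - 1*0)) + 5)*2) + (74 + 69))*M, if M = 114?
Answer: 16872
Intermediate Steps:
((-5 + ((4 + (-4 - 1*0)) + 5)*2) + (74 + 69))*M = ((-5 + ((4 + (-4 - 1*0)) + 5)*2) + (74 + 69))*114 = ((-5 + ((4 + (-4 + 0)) + 5)*2) + 143)*114 = ((-5 + ((4 - 4) + 5)*2) + 143)*114 = ((-5 + (0 + 5)*2) + 143)*114 = ((-5 + 5*2) + 143)*114 = ((-5 + 10) + 143)*114 = (5 + 143)*114 = 148*114 = 16872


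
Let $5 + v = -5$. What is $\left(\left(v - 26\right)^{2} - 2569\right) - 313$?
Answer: $-1586$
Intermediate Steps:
$v = -10$ ($v = -5 - 5 = -10$)
$\left(\left(v - 26\right)^{2} - 2569\right) - 313 = \left(\left(-10 - 26\right)^{2} - 2569\right) - 313 = \left(\left(-36\right)^{2} - 2569\right) - 313 = \left(1296 - 2569\right) - 313 = -1273 - 313 = -1586$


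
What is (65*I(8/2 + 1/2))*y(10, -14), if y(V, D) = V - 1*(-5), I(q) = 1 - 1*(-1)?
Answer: 1950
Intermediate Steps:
I(q) = 2 (I(q) = 1 + 1 = 2)
y(V, D) = 5 + V (y(V, D) = V + 5 = 5 + V)
(65*I(8/2 + 1/2))*y(10, -14) = (65*2)*(5 + 10) = 130*15 = 1950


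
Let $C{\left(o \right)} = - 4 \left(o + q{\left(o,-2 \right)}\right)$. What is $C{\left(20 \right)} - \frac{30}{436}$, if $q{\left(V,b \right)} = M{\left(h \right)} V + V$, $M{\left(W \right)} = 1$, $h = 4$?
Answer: $- \frac{52335}{218} \approx -240.07$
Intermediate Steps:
$q{\left(V,b \right)} = 2 V$ ($q{\left(V,b \right)} = 1 V + V = V + V = 2 V$)
$C{\left(o \right)} = - 12 o$ ($C{\left(o \right)} = - 4 \left(o + 2 o\right) = - 4 \cdot 3 o = - 12 o$)
$C{\left(20 \right)} - \frac{30}{436} = \left(-12\right) 20 - \frac{30}{436} = -240 - 30 \cdot \frac{1}{436} = -240 - \frac{15}{218} = - \frac{52335}{218}$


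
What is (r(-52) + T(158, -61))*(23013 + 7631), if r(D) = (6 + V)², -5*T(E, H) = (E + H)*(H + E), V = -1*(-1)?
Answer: -280821616/5 ≈ -5.6164e+7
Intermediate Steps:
V = 1
T(E, H) = -(E + H)²/5 (T(E, H) = -(E + H)*(H + E)/5 = -(E + H)*(E + H)/5 = -(E + H)²/5)
r(D) = 49 (r(D) = (6 + 1)² = 7² = 49)
(r(-52) + T(158, -61))*(23013 + 7631) = (49 - (158 - 61)²/5)*(23013 + 7631) = (49 - ⅕*97²)*30644 = (49 - ⅕*9409)*30644 = (49 - 9409/5)*30644 = -9164/5*30644 = -280821616/5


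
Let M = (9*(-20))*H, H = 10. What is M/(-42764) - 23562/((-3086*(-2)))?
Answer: -124561971/32992426 ≈ -3.7755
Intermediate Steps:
M = -1800 (M = (9*(-20))*10 = -180*10 = -1800)
M/(-42764) - 23562/((-3086*(-2))) = -1800/(-42764) - 23562/((-3086*(-2))) = -1800*(-1/42764) - 23562/6172 = 450/10691 - 23562*1/6172 = 450/10691 - 11781/3086 = -124561971/32992426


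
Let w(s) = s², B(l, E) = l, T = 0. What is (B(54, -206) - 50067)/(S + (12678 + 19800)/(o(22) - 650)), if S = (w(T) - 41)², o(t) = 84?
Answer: -14153679/459484 ≈ -30.803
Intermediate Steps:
S = 1681 (S = (0² - 41)² = (0 - 41)² = (-41)² = 1681)
(B(54, -206) - 50067)/(S + (12678 + 19800)/(o(22) - 650)) = (54 - 50067)/(1681 + (12678 + 19800)/(84 - 650)) = -50013/(1681 + 32478/(-566)) = -50013/(1681 + 32478*(-1/566)) = -50013/(1681 - 16239/283) = -50013/459484/283 = -50013*283/459484 = -14153679/459484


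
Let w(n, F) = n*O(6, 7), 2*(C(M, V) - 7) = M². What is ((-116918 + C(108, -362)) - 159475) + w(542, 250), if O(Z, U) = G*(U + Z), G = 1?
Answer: -263508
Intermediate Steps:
C(M, V) = 7 + M²/2
O(Z, U) = U + Z (O(Z, U) = 1*(U + Z) = U + Z)
w(n, F) = 13*n (w(n, F) = n*(7 + 6) = n*13 = 13*n)
((-116918 + C(108, -362)) - 159475) + w(542, 250) = ((-116918 + (7 + (½)*108²)) - 159475) + 13*542 = ((-116918 + (7 + (½)*11664)) - 159475) + 7046 = ((-116918 + (7 + 5832)) - 159475) + 7046 = ((-116918 + 5839) - 159475) + 7046 = (-111079 - 159475) + 7046 = -270554 + 7046 = -263508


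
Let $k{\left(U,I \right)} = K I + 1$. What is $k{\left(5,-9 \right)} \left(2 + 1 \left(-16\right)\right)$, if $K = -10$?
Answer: $-1274$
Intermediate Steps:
$k{\left(U,I \right)} = 1 - 10 I$ ($k{\left(U,I \right)} = - 10 I + 1 = 1 - 10 I$)
$k{\left(5,-9 \right)} \left(2 + 1 \left(-16\right)\right) = \left(1 - -90\right) \left(2 + 1 \left(-16\right)\right) = \left(1 + 90\right) \left(2 - 16\right) = 91 \left(-14\right) = -1274$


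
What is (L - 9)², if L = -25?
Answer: 1156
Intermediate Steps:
(L - 9)² = (-25 - 9)² = (-34)² = 1156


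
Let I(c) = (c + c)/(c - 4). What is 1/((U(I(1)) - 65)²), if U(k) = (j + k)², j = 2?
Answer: 81/323761 ≈ 0.00025018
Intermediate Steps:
I(c) = 2*c/(-4 + c) (I(c) = (2*c)/(-4 + c) = 2*c/(-4 + c))
U(k) = (2 + k)²
1/((U(I(1)) - 65)²) = 1/(((2 + 2*1/(-4 + 1))² - 65)²) = 1/(((2 + 2*1/(-3))² - 65)²) = 1/(((2 + 2*1*(-⅓))² - 65)²) = 1/(((2 - ⅔)² - 65)²) = 1/(((4/3)² - 65)²) = 1/((16/9 - 65)²) = 1/((-569/9)²) = 1/(323761/81) = 81/323761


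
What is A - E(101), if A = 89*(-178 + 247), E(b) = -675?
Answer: 6816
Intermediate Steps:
A = 6141 (A = 89*69 = 6141)
A - E(101) = 6141 - 1*(-675) = 6141 + 675 = 6816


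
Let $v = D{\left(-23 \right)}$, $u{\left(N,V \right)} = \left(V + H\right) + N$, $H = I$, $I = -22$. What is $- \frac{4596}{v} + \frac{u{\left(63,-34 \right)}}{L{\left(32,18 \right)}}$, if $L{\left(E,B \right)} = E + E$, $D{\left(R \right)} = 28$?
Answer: $- \frac{73487}{448} \approx -164.03$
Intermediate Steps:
$H = -22$
$u{\left(N,V \right)} = -22 + N + V$ ($u{\left(N,V \right)} = \left(V - 22\right) + N = \left(-22 + V\right) + N = -22 + N + V$)
$L{\left(E,B \right)} = 2 E$
$v = 28$
$- \frac{4596}{v} + \frac{u{\left(63,-34 \right)}}{L{\left(32,18 \right)}} = - \frac{4596}{28} + \frac{-22 + 63 - 34}{2 \cdot 32} = \left(-4596\right) \frac{1}{28} + \frac{7}{64} = - \frac{1149}{7} + 7 \cdot \frac{1}{64} = - \frac{1149}{7} + \frac{7}{64} = - \frac{73487}{448}$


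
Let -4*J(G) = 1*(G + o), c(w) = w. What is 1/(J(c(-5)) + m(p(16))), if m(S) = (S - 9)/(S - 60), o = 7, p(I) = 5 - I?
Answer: -142/31 ≈ -4.5806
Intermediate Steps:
m(S) = (-9 + S)/(-60 + S)
J(G) = -7/4 - G/4 (J(G) = -(G + 7)/4 = -(7 + G)/4 = -7/4 - G/4)
1/(J(c(-5)) + m(p(16))) = 1/((-7/4 - 1/4*(-5)) + (-9 + (5 - 1*16))/(-60 + (5 - 1*16))) = 1/((-7/4 + 5/4) + (-9 + (5 - 16))/(-60 + (5 - 16))) = 1/(-1/2 + (-9 - 11)/(-60 - 11)) = 1/(-1/2 - 20/(-71)) = 1/(-1/2 - 1/71*(-20)) = 1/(-1/2 + 20/71) = 1/(-31/142) = -142/31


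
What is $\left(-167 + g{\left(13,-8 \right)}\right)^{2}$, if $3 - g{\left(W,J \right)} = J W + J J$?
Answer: $15376$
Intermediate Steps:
$g{\left(W,J \right)} = 3 - J^{2} - J W$ ($g{\left(W,J \right)} = 3 - \left(J W + J J\right) = 3 - \left(J W + J^{2}\right) = 3 - \left(J^{2} + J W\right) = 3 - J^{2} - J W$)
$\left(-167 + g{\left(13,-8 \right)}\right)^{2} = \left(-167 - \left(61 - 104\right)\right)^{2} = \left(-167 + \left(3 - 64 + 104\right)\right)^{2} = \left(-167 + 43\right)^{2} = \left(-124\right)^{2} = 15376$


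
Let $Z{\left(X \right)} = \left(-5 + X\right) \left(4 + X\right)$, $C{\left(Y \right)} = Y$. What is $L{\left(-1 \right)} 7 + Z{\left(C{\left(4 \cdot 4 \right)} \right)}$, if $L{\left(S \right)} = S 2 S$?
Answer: $234$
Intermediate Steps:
$L{\left(S \right)} = 2 S^{2}$ ($L{\left(S \right)} = 2 S S = 2 S^{2}$)
$L{\left(-1 \right)} 7 + Z{\left(C{\left(4 \cdot 4 \right)} \right)} = 2 \left(-1\right)^{2} \cdot 7 - \left(20 - 256 + 16\right) = 2 \cdot 1 \cdot 7 - \left(36 - 256\right) = 2 \cdot 7 - -220 = 14 + 220 = 234$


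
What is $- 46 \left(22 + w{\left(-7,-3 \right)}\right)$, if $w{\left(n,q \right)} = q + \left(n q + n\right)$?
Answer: $-1518$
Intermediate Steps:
$w{\left(n,q \right)} = n + q + n q$ ($w{\left(n,q \right)} = q + \left(n + n q\right) = n + q + n q$)
$- 46 \left(22 + w{\left(-7,-3 \right)}\right) = - 46 \left(22 - -11\right) = - 46 \left(22 + 11\right) = \left(-46\right) 33 = -1518$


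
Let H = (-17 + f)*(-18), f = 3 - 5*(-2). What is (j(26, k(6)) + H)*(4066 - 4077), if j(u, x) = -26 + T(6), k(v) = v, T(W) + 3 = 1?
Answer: -484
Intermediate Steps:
f = 13 (f = 3 + 10 = 13)
T(W) = -2 (T(W) = -3 + 1 = -2)
H = 72 (H = (-17 + 13)*(-18) = -4*(-18) = 72)
j(u, x) = -28 (j(u, x) = -26 - 2 = -28)
(j(26, k(6)) + H)*(4066 - 4077) = (-28 + 72)*(4066 - 4077) = 44*(-11) = -484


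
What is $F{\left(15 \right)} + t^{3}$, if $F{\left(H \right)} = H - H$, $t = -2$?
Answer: $-8$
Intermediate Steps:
$F{\left(H \right)} = 0$
$F{\left(15 \right)} + t^{3} = 0 + \left(-2\right)^{3} = 0 - 8 = -8$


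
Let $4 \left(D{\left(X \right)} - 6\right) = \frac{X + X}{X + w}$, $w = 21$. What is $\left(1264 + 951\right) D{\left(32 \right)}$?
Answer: $\frac{739810}{53} \approx 13959.0$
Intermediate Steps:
$D{\left(X \right)} = 6 + \frac{X}{2 \left(21 + X\right)}$ ($D{\left(X \right)} = 6 + \frac{\left(X + X\right) \frac{1}{X + 21}}{4} = 6 + \frac{2 X \frac{1}{21 + X}}{4} = 6 + \frac{X}{2 \left(21 + X\right)}$)
$\left(1264 + 951\right) D{\left(32 \right)} = \left(1264 + 951\right) \frac{252 + 13 \cdot 32}{2 \left(21 + 32\right)} = 2215 \frac{252 + 416}{2 \cdot 53} = 2215 \cdot \frac{1}{2} \cdot \frac{1}{53} \cdot 668 = 2215 \cdot \frac{334}{53} = \frac{739810}{53}$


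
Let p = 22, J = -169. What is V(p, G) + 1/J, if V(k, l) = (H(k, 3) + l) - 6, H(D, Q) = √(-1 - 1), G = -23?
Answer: -4902/169 + I*√2 ≈ -29.006 + 1.4142*I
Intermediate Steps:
H(D, Q) = I*√2 (H(D, Q) = √(-2) = I*√2)
V(k, l) = -6 + l + I*√2 (V(k, l) = (I*√2 + l) - 6 = (l + I*√2) - 6 = -6 + l + I*√2)
V(p, G) + 1/J = (-6 - 23 + I*√2) + 1/(-169) = (-29 + I*√2) - 1/169 = -4902/169 + I*√2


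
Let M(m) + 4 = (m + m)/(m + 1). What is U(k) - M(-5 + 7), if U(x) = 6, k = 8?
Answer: 26/3 ≈ 8.6667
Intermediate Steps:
M(m) = -4 + 2*m/(1 + m) (M(m) = -4 + (m + m)/(m + 1) = -4 + (2*m)/(1 + m) = -4 + 2*m/(1 + m))
U(k) - M(-5 + 7) = 6 - 2*(-2 - (-5 + 7))/(1 + (-5 + 7)) = 6 - 2*(-2 - 1*2)/(1 + 2) = 6 - 2*(-2 - 2)/3 = 6 - 2*(-4)/3 = 6 - 1*(-8/3) = 6 + 8/3 = 26/3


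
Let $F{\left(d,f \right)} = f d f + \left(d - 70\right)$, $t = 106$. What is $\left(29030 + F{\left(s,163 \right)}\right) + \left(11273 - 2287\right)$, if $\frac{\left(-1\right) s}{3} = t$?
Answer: $-8411314$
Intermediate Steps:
$s = -318$ ($s = \left(-3\right) 106 = -318$)
$F{\left(d,f \right)} = -70 + d + d f^{2}$ ($F{\left(d,f \right)} = d f f + \left(-70 + d\right) = d f^{2} + \left(-70 + d\right) = -70 + d + d f^{2}$)
$\left(29030 + F{\left(s,163 \right)}\right) + \left(11273 - 2287\right) = \left(29030 - \left(388 + 8448942\right)\right) + \left(11273 - 2287\right) = \left(29030 - 8449330\right) + 8986 = -8420300 + 8986 = -8411314$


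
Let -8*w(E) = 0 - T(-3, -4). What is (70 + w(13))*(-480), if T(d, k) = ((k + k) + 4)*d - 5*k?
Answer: -35520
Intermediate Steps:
T(d, k) = -5*k + d*(4 + 2*k) (T(d, k) = (2*k + 4)*d - 5*k = (4 + 2*k)*d - 5*k = d*(4 + 2*k) - 5*k = -5*k + d*(4 + 2*k))
w(E) = 4 (w(E) = -(0 - (-5*(-4) + 4*(-3) + 2*(-3)*(-4)))/8 = -(0 - (20 - 12 + 24))/8 = -(0 - 1*32)/8 = -(0 - 32)/8 = -⅛*(-32) = 4)
(70 + w(13))*(-480) = (70 + 4)*(-480) = 74*(-480) = -35520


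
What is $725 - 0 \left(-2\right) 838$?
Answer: $725$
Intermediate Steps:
$725 - 0 \left(-2\right) 838 = 725 - 0 \cdot 838 = 725 - 0 = 725 + 0 = 725$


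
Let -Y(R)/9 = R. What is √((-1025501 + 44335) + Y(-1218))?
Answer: 2*I*√242551 ≈ 984.99*I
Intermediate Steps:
Y(R) = -9*R
√((-1025501 + 44335) + Y(-1218)) = √((-1025501 + 44335) - 9*(-1218)) = √(-981166 + 10962) = √(-970204) = 2*I*√242551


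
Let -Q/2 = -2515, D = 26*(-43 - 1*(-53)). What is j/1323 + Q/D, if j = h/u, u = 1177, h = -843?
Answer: 261078365/13495482 ≈ 19.346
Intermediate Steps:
D = 260 (D = 26*(-43 + 53) = 26*10 = 260)
Q = 5030 (Q = -2*(-2515) = 5030)
j = -843/1177 ≈ -0.71623
j/1323 + Q/D = -843/1177/1323 + 5030/260 = -843/1177*1/1323 + 5030*(1/260) = -281/519057 + 503/26 = 261078365/13495482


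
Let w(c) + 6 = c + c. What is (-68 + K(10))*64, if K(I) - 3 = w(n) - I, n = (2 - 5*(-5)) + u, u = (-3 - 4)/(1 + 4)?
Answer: -9536/5 ≈ -1907.2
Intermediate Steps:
u = -7/5 ≈ -1.4000
n = 128/5 (n = (2 - 5*(-5)) - 7/5 = (2 + 25) - 7/5 = 27 - 7/5 = 128/5 ≈ 25.600)
w(c) = -6 + 2*c (w(c) = -6 + (c + c) = -6 + 2*c)
K(I) = 241/5 - I (K(I) = 3 + ((-6 + 2*(128/5)) - I) = 3 + ((-6 + 256/5) - I) = 3 + (226/5 - I) = 241/5 - I)
(-68 + K(10))*64 = (-68 + (241/5 - 1*10))*64 = (-68 + (241/5 - 10))*64 = (-68 + 191/5)*64 = -149/5*64 = -9536/5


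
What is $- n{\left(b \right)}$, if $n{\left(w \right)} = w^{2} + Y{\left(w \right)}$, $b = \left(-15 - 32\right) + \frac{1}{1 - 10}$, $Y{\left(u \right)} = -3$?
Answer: $- \frac{179533}{81} \approx -2216.5$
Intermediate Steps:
$b = - \frac{424}{9}$ ($b = -47 + \frac{1}{-9} = -47 - \frac{1}{9} = - \frac{424}{9} \approx -47.111$)
$n{\left(w \right)} = -3 + w^{2}$ ($n{\left(w \right)} = w^{2} - 3 = -3 + w^{2}$)
$- n{\left(b \right)} = - (-3 + \left(- \frac{424}{9}\right)^{2}) = - (-3 + \frac{179776}{81}) = \left(-1\right) \frac{179533}{81} = - \frac{179533}{81}$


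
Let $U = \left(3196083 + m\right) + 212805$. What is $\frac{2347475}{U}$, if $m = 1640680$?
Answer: $\frac{2347475}{5049568} \approx 0.46489$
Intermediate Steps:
$U = 5049568$ ($U = \left(3196083 + 1640680\right) + 212805 = 4836763 + 212805 = 5049568$)
$\frac{2347475}{U} = \frac{2347475}{5049568}$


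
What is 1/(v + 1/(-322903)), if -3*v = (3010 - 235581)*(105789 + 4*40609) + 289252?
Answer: 968709/20143033749508366 ≈ 4.8092e-11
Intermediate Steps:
v = 62381067223/3 (v = -((3010 - 235581)*(105789 + 4*40609) + 289252)/3 = -(-232571*(105789 + 162436) + 289252)/3 = -(-232571*268225 + 289252)/3 = -(-62381356475 + 289252)/3 = -1/3*(-62381067223) = 62381067223/3 ≈ 2.0794e+10)
1/(v + 1/(-322903)) = 1/(62381067223/3 + 1/(-322903)) = 1/(62381067223/3 - 1/322903) = 1/(20143033749508366/968709) = 968709/20143033749508366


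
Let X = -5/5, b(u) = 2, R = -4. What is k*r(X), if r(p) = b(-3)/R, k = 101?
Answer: -101/2 ≈ -50.500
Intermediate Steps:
X = -1 (X = -5*⅕ = -1)
r(p) = -½ (r(p) = 2/(-4) = 2*(-¼) = -½)
k*r(X) = 101*(-½) = -101/2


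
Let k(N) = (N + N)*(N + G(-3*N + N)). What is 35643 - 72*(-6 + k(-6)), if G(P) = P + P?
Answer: 51627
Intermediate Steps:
G(P) = 2*P
k(N) = -6*N² (k(N) = (N + N)*(N + 2*(-3*N + N)) = (2*N)*(N + 2*(-2*N)) = (2*N)*(N - 4*N) = (2*N)*(-3*N) = -6*N²)
35643 - 72*(-6 + k(-6)) = 35643 - 72*(-6 - 6*(-6)²) = 35643 - 72*(-6 - 6*36) = 35643 - 72*(-6 - 216) = 35643 - 72*(-222) = 35643 - 1*(-15984) = 35643 + 15984 = 51627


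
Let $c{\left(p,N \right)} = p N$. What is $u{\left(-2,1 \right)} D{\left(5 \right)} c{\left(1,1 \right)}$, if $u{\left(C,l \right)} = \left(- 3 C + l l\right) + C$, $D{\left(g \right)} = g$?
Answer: $25$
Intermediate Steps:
$c{\left(p,N \right)} = N p$
$u{\left(C,l \right)} = l^{2} - 2 C$ ($u{\left(C,l \right)} = \left(- 3 C + l^{2}\right) + C = \left(l^{2} - 3 C\right) + C = l^{2} - 2 C$)
$u{\left(-2,1 \right)} D{\left(5 \right)} c{\left(1,1 \right)} = \left(1^{2} - -4\right) 5 \cdot 1 \cdot 1 = \left(1 + 4\right) 5 \cdot 1 = 5 \cdot 5 \cdot 1 = 25 \cdot 1 = 25$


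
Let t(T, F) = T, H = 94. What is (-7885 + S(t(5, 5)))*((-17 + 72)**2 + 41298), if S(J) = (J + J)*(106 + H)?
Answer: -260840855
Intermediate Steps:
S(J) = 400*J (S(J) = (J + J)*(106 + 94) = (2*J)*200 = 400*J)
(-7885 + S(t(5, 5)))*((-17 + 72)**2 + 41298) = (-7885 + 400*5)*((-17 + 72)**2 + 41298) = (-7885 + 2000)*(55**2 + 41298) = -5885*(3025 + 41298) = -5885*44323 = -260840855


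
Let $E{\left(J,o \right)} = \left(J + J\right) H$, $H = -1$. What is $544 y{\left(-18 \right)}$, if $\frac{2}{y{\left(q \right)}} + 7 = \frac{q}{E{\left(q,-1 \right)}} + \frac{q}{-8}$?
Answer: $- \frac{4352}{21} \approx -207.24$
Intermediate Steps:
$E{\left(J,o \right)} = - 2 J$ ($E{\left(J,o \right)} = \left(J + J\right) \left(-1\right) = 2 J \left(-1\right) = - 2 J$)
$y{\left(q \right)} = \frac{2}{- \frac{15}{2} - \frac{q}{8}}$ ($y{\left(q \right)} = \frac{2}{-7 + \left(\frac{q}{\left(-2\right) q} + \frac{q}{-8}\right)} = \frac{2}{-7 + \left(q \left(- \frac{1}{2 q}\right) + q \left(- \frac{1}{8}\right)\right)} = \frac{2}{-7 - \left(\frac{1}{2} + \frac{q}{8}\right)} = \frac{2}{- \frac{15}{2} - \frac{q}{8}}$)
$544 y{\left(-18 \right)} = 544 \left(- \frac{16}{60 - 18}\right) = 544 \left(- \frac{16}{42}\right) = 544 \left(\left(-16\right) \frac{1}{42}\right) = 544 \left(- \frac{8}{21}\right) = - \frac{4352}{21}$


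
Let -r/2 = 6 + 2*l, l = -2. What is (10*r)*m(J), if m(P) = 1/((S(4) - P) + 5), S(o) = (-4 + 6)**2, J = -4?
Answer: -40/13 ≈ -3.0769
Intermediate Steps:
r = -4 (r = -2*(6 + 2*(-2)) = -2*(6 - 4) = -2*2 = -4)
S(o) = 4 (S(o) = 2**2 = 4)
m(P) = 1/(9 - P) (m(P) = 1/((4 - P) + 5) = 1/(9 - P))
(10*r)*m(J) = (10*(-4))/(9 - 1*(-4)) = -40/(9 + 4) = -40/13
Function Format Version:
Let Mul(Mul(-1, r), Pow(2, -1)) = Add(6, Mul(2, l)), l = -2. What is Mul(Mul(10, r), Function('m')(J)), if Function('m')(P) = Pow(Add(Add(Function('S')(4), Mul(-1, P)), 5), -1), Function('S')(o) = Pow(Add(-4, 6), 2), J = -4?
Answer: Rational(-40, 13) ≈ -3.0769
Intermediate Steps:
r = -4 (r = Mul(-2, Add(6, Mul(2, -2))) = Mul(-2, Add(6, -4)) = Mul(-2, 2) = -4)
Function('S')(o) = 4 (Function('S')(o) = Pow(2, 2) = 4)
Function('m')(P) = Pow(Add(9, Mul(-1, P)), -1) (Function('m')(P) = Pow(Add(Add(4, Mul(-1, P)), 5), -1) = Pow(Add(9, Mul(-1, P)), -1))
Mul(Mul(10, r), Function('m')(J)) = Mul(Mul(10, -4), Pow(Add(9, Mul(-1, -4)), -1)) = Mul(-40, Pow(Add(9, 4), -1)) = Mul(-40, Pow(13, -1)) = Mul(-40, Rational(1, 13)) = Rational(-40, 13)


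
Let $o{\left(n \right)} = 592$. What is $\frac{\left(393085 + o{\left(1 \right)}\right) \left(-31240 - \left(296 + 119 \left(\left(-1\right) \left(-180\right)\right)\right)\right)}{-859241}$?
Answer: $\frac{20847559212}{859241} \approx 24263.0$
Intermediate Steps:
$\frac{\left(393085 + o{\left(1 \right)}\right) \left(-31240 - \left(296 + 119 \left(\left(-1\right) \left(-180\right)\right)\right)\right)}{-859241} = \frac{\left(393085 + 592\right) \left(-31240 - \left(296 + 119 \left(\left(-1\right) \left(-180\right)\right)\right)\right)}{-859241} = 393677 \left(-31240 - 21716\right) \left(- \frac{1}{859241}\right) = 393677 \left(-52956\right) \left(- \frac{1}{859241}\right) = \left(-20847559212\right) \left(- \frac{1}{859241}\right) = \frac{20847559212}{859241}$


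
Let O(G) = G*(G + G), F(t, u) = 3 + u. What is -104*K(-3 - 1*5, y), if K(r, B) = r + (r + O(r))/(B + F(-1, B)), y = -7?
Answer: 21632/11 ≈ 1966.5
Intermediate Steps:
O(G) = 2*G² (O(G) = G*(2*G) = 2*G²)
K(r, B) = r + (r + 2*r²)/(3 + 2*B) (K(r, B) = r + (r + 2*r²)/(B + (3 + B)) = r + (r + 2*r²)/(3 + 2*B))
-104*K(-3 - 1*5, y) = -208*(-3 - 1*5)*(2 - 7 + (-3 - 1*5))/(3 + 2*(-7)) = -208*(-3 - 5)*(2 - 7 + (-3 - 5))/(3 - 14) = -208*(-8)*(2 - 7 - 8)/(-11) = -208*(-8)*(-1)*(-13)/11 = -104*(-208/11) = 21632/11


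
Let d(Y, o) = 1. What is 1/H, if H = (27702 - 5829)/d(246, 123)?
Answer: 1/21873 ≈ 4.5718e-5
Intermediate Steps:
H = 21873 (H = (27702 - 5829)/1 = 21873*1 = 21873)
1/H = 1/21873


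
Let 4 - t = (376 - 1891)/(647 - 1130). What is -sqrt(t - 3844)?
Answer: -I*sqrt(99617945)/161 ≈ -61.993*I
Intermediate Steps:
t = 139/161 (t = 4 - (376 - 1891)/(647 - 1130) = 4 - (-1515)/(-483) = 4 - (-1515)*(-1)/483 = 4 - 1*505/161 = 4 - 505/161 = 139/161 ≈ 0.86335)
-sqrt(t - 3844) = -sqrt(139/161 - 3844) = -sqrt(-618745/161) = -I*sqrt(99617945)/161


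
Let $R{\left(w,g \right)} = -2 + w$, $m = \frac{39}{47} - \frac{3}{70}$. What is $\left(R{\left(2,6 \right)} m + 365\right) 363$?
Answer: $132495$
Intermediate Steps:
$m = \frac{2589}{3290}$ ($m = 39 \cdot \frac{1}{47} - \frac{3}{70} = \frac{39}{47} - \frac{3}{70} = \frac{2589}{3290} \approx 0.78693$)
$\left(R{\left(2,6 \right)} m + 365\right) 363 = \left(\left(-2 + 2\right) \frac{2589}{3290} + 365\right) 363 = \left(0 \cdot \frac{2589}{3290} + 365\right) 363 = \left(0 + 365\right) 363 = 365 \cdot 363 = 132495$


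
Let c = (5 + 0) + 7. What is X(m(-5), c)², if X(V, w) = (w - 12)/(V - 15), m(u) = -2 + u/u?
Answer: 0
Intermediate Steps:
m(u) = -1 (m(u) = -2 + 1 = -1)
c = 12 (c = 5 + 7 = 12)
X(V, w) = (-12 + w)/(-15 + V)
X(m(-5), c)² = ((-12 + 12)/(-15 - 1))² = (0/(-16))² = (-1/16*0)² = 0² = 0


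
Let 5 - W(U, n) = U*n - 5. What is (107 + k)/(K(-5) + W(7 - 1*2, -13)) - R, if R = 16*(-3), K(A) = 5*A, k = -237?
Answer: 227/5 ≈ 45.400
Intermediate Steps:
W(U, n) = 10 - U*n (W(U, n) = 5 - (U*n - 5) = 5 - (-5 + U*n) = 5 + (5 - U*n) = 10 - U*n)
R = -48
(107 + k)/(K(-5) + W(7 - 1*2, -13)) - R = (107 - 237)/(5*(-5) + (10 - 1*(7 - 1*2)*(-13))) - 1*(-48) = -130/(-25 + (10 - 1*(7 - 2)*(-13))) + 48 = -130/(-25 + (10 - 1*5*(-13))) + 48 = -130/(-25 + (10 + 65)) + 48 = -130/(-25 + 75) + 48 = -130/50 + 48 = -130*1/50 + 48 = -13/5 + 48 = 227/5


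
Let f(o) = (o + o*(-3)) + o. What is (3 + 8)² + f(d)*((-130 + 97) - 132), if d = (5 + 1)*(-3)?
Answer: -2849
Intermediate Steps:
d = -18 (d = 6*(-3) = -18)
f(o) = -o (f(o) = (o - 3*o) + o = -2*o + o = -o)
(3 + 8)² + f(d)*((-130 + 97) - 132) = (3 + 8)² + (-1*(-18))*((-130 + 97) - 132) = 11² + 18*(-33 - 132) = 121 + 18*(-165) = 121 - 2970 = -2849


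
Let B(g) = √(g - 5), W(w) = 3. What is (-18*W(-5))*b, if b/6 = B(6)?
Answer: -324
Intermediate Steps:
B(g) = √(-5 + g)
b = 6 (b = 6*√(-5 + 6) = 6*√1 = 6*1 = 6)
(-18*W(-5))*b = -18*3*6 = -54*6 = -324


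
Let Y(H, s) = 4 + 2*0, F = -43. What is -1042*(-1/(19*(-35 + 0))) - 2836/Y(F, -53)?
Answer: -472527/665 ≈ -710.57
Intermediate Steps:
Y(H, s) = 4 (Y(H, s) = 4 + 0 = 4)
-1042*(-1/(19*(-35 + 0))) - 2836/Y(F, -53) = -1042*(-1/(19*(-35 + 0))) - 2836/4 = -1042/((-35*(-19))) - 2836*1/4 = -1042/665 - 709 = -472527/665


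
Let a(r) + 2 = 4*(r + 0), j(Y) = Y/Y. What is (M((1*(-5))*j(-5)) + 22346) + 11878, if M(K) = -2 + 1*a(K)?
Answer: 34200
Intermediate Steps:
j(Y) = 1
a(r) = -2 + 4*r (a(r) = -2 + 4*(r + 0) = -2 + 4*r)
M(K) = -4 + 4*K (M(K) = -2 + 1*(-2 + 4*K) = -2 + (-2 + 4*K) = -4 + 4*K)
(M((1*(-5))*j(-5)) + 22346) + 11878 = ((-4 + 4*((1*(-5))*1)) + 22346) + 11878 = ((-4 + 4*(-5*1)) + 22346) + 11878 = ((-4 + 4*(-5)) + 22346) + 11878 = ((-4 - 20) + 22346) + 11878 = (-24 + 22346) + 11878 = 22322 + 11878 = 34200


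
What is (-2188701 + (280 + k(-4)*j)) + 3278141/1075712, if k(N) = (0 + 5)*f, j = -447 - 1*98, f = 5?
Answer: -2368764028611/1075712 ≈ -2.2020e+6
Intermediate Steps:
j = -545 (j = -447 - 98 = -545)
k(N) = 25 (k(N) = (0 + 5)*5 = 5*5 = 25)
(-2188701 + (280 + k(-4)*j)) + 3278141/1075712 = (-2188701 + (280 + 25*(-545))) + 3278141/1075712 = (-2188701 + (280 - 13625)) + 3278141*(1/1075712) = (-2188701 - 13345) + 3278141/1075712 = -2202046 + 3278141/1075712 = -2368764028611/1075712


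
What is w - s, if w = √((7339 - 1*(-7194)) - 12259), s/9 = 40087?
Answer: -360783 + √2274 ≈ -3.6074e+5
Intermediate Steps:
s = 360783 (s = 9*40087 = 360783)
w = √2274 (w = √((7339 + 7194) - 12259) = √(14533 - 12259) = √2274 ≈ 47.686)
w - s = √2274 - 1*360783 = √2274 - 360783 = -360783 + √2274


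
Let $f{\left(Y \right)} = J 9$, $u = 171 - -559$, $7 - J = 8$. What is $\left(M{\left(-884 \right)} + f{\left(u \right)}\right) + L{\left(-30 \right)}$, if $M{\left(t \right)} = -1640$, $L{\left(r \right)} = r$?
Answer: $-1679$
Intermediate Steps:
$J = -1$ ($J = 7 - 8 = -1$)
$u = 730$ ($u = 171 + 559 = 730$)
$f{\left(Y \right)} = -9$ ($f{\left(Y \right)} = \left(-1\right) 9 = -9$)
$\left(M{\left(-884 \right)} + f{\left(u \right)}\right) + L{\left(-30 \right)} = \left(-1640 - 9\right) - 30 = -1649 - 30 = -1679$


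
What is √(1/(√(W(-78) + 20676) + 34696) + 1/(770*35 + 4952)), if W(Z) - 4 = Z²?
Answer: √(1062304698 + 31902*√6691)/(31902*√(17348 + √6691)) ≈ 0.0077481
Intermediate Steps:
W(Z) = 4 + Z²
√(1/(√(W(-78) + 20676) + 34696) + 1/(770*35 + 4952)) = √(1/(√((4 + (-78)²) + 20676) + 34696) + 1/(770*35 + 4952)) = √(1/(√((4 + 6084) + 20676) + 34696) + 1/(26950 + 4952)) = √(1/(√(6088 + 20676) + 34696) + 1/31902) = √(1/(√26764 + 34696) + 1/31902) = √(1/(2*√6691 + 34696) + 1/31902) = √(1/(34696 + 2*√6691) + 1/31902) = √(1/31902 + 1/(34696 + 2*√6691))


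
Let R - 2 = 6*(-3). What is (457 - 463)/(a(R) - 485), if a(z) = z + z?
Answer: 6/517 ≈ 0.011605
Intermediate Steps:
R = -16 (R = 2 + 6*(-3) = 2 - 18 = -16)
a(z) = 2*z
(457 - 463)/(a(R) - 485) = (457 - 463)/(2*(-16) - 485) = -6/(-32 - 485) = -6/(-517) = -6*(-1/517) = 6/517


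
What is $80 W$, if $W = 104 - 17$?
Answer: $6960$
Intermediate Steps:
$W = 87$
$80 W = 80 \cdot 87 = 6960$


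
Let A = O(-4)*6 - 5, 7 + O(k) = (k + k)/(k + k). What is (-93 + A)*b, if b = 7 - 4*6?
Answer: 2278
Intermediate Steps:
O(k) = -6 (O(k) = -7 + (k + k)/(k + k) = -7 + (2*k)/((2*k)) = -7 + (2*k)*(1/(2*k)) = -7 + 1 = -6)
b = -17 (b = 7 - 24 = -17)
A = -41 (A = -6*6 - 5 = -36 - 5 = -41)
(-93 + A)*b = (-93 - 41)*(-17) = -134*(-17) = 2278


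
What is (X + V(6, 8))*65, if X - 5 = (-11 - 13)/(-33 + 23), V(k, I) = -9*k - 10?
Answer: -3679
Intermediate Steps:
V(k, I) = -10 - 9*k
X = 37/5 (X = 5 + (-11 - 13)/(-33 + 23) = 5 - 24/(-10) = 5 - 24*(-1/10) = 5 + 12/5 = 37/5 ≈ 7.4000)
(X + V(6, 8))*65 = (37/5 + (-10 - 9*6))*65 = (37/5 + (-10 - 54))*65 = (37/5 - 64)*65 = -283/5*65 = -3679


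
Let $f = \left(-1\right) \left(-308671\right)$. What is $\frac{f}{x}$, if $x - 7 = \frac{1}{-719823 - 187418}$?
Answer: $\frac{280038986711}{6350686} \approx 44096.0$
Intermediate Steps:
$f = 308671$
$x = \frac{6350686}{907241}$ ($x = 7 + \frac{1}{-719823 - 187418} = 7 + \frac{1}{-907241} = 7 - \frac{1}{907241} = \frac{6350686}{907241} \approx 7.0$)
$\frac{f}{x} = \frac{308671}{\frac{6350686}{907241}} = 308671 \cdot \frac{907241}{6350686} = \frac{280038986711}{6350686}$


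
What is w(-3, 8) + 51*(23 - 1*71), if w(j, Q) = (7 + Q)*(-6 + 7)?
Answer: -2433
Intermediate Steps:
w(j, Q) = 7 + Q (w(j, Q) = (7 + Q)*1 = 7 + Q)
w(-3, 8) + 51*(23 - 1*71) = (7 + 8) + 51*(23 - 1*71) = 15 + 51*(23 - 71) = 15 + 51*(-48) = 15 - 2448 = -2433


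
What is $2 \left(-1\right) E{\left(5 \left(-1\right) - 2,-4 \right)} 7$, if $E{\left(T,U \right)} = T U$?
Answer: $-392$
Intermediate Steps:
$2 \left(-1\right) E{\left(5 \left(-1\right) - 2,-4 \right)} 7 = 2 \left(-1\right) \left(5 \left(-1\right) - 2\right) \left(-4\right) 7 = - 2 \left(-5 - 2\right) \left(-4\right) 7 = - 2 \left(\left(-7\right) \left(-4\right)\right) 7 = \left(-2\right) 28 \cdot 7 = \left(-56\right) 7 = -392$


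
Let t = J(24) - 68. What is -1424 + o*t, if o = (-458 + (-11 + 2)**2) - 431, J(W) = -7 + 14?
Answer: 47864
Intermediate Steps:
J(W) = 7
t = -61 (t = 7 - 68 = -61)
o = -808 (o = (-458 + (-9)**2) - 431 = (-458 + 81) - 431 = -377 - 431 = -808)
-1424 + o*t = -1424 - 808*(-61) = -1424 + 49288 = 47864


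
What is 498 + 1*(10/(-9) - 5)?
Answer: 4427/9 ≈ 491.89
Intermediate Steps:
498 + 1*(10/(-9) - 5) = 498 + 1*(10*(-1/9) - 5) = 498 + 1*(-10/9 - 5) = 498 + 1*(-55/9) = 498 - 55/9 = 4427/9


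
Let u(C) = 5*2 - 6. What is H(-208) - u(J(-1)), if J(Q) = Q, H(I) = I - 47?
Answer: -259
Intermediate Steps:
H(I) = -47 + I
u(C) = 4 (u(C) = 10 - 6 = 4)
H(-208) - u(J(-1)) = (-47 - 208) - 1*4 = -255 - 4 = -259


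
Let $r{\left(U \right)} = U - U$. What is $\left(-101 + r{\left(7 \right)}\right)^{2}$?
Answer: $10201$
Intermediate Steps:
$r{\left(U \right)} = 0$
$\left(-101 + r{\left(7 \right)}\right)^{2} = \left(-101 + 0\right)^{2} = \left(-101\right)^{2} = 10201$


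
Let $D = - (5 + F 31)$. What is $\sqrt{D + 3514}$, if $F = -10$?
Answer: $\sqrt{3819} \approx 61.798$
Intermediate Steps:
$D = 305$ ($D = - (5 - 310) = \left(-1\right) \left(-305\right) = 305$)
$\sqrt{D + 3514} = \sqrt{305 + 3514} = \sqrt{3819}$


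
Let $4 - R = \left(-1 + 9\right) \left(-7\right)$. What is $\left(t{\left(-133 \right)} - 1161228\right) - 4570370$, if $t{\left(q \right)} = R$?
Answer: $-5731538$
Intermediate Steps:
$R = 60$ ($R = 4 - \left(-1 + 9\right) \left(-7\right) = 4 - 8 \left(-7\right) = 4 - -56 = 4 + 56 = 60$)
$t{\left(q \right)} = 60$
$\left(t{\left(-133 \right)} - 1161228\right) - 4570370 = \left(60 - 1161228\right) - 4570370 = -1161168 - 4570370 = -5731538$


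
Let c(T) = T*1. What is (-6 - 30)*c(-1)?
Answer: 36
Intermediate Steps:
c(T) = T
(-6 - 30)*c(-1) = (-6 - 30)*(-1) = -36*(-1) = 36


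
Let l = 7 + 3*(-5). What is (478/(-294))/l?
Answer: 239/1176 ≈ 0.20323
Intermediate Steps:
l = -8 (l = 7 - 15 = -8)
(478/(-294))/l = (478/(-294))/(-8) = (478*(-1/294))*(-⅛) = -239/147*(-⅛) = 239/1176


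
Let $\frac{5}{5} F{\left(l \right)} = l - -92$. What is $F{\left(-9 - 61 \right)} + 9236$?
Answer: $9258$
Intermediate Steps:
$F{\left(l \right)} = 92 + l$ ($F{\left(l \right)} = l - -92 = l + 92 = 92 + l$)
$F{\left(-9 - 61 \right)} + 9236 = \left(92 - 70\right) + 9236 = 22 + 9236 = 9258$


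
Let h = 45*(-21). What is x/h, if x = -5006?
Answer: 5006/945 ≈ 5.2974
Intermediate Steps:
h = -945
x/h = -5006/(-945) = -5006*(-1/945) = 5006/945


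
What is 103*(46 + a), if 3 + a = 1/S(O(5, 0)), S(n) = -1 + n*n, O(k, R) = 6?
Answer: 155118/35 ≈ 4431.9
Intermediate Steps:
S(n) = -1 + n²
a = -104/35 (a = -3 + 1/(-1 + 6²) = -3 + 1/(-1 + 36) = -3 + 1/35 = -104/35 ≈ -2.9714)
103*(46 + a) = 103*(46 - 104/35) = 103*(1506/35) = 155118/35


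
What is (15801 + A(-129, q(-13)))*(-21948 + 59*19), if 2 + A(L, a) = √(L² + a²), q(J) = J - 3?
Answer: -329045773 - 20827*√16897 ≈ -3.3175e+8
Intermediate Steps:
q(J) = -3 + J
A(L, a) = -2 + √(L² + a²)
(15801 + A(-129, q(-13)))*(-21948 + 59*19) = (15801 + (-2 + √((-129)² + (-3 - 13)²)))*(-21948 + 59*19) = (15801 + (-2 + √(16641 + (-16)²)))*(-21948 + 1121) = (15801 + (-2 + √(16641 + 256)))*(-20827) = (15801 + (-2 + √16897))*(-20827) = (15799 + √16897)*(-20827) = -329045773 - 20827*√16897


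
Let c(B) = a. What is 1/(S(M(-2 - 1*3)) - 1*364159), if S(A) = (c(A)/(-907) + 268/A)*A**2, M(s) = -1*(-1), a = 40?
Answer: -907/330049177 ≈ -2.7481e-6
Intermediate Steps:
c(B) = 40
M(s) = 1
S(A) = A**2*(-40/907 + 268/A) (S(A) = (40/(-907) + 268/A)*A**2 = (40*(-1/907) + 268/A)*A**2 = (-40/907 + 268/A)*A**2 = A**2*(-40/907 + 268/A))
1/(S(M(-2 - 1*3)) - 1*364159) = 1/((4/907)*1*(60769 - 10*1) - 1*364159) = 1/((4/907)*1*(60769 - 10) - 364159) = 1/((4/907)*1*60759 - 364159) = 1/(243036/907 - 364159) = 1/(-330049177/907) = -907/330049177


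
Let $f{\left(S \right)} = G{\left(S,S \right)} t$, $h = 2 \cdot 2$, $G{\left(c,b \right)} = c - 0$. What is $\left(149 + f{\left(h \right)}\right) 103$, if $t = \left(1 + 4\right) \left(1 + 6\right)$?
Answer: $29767$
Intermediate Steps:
$G{\left(c,b \right)} = c$ ($G{\left(c,b \right)} = c + 0 = c$)
$t = 35$ ($t = 5 \cdot 7 = 35$)
$h = 4$
$f{\left(S \right)} = 35 S$ ($f{\left(S \right)} = S 35 = 35 S$)
$\left(149 + f{\left(h \right)}\right) 103 = \left(149 + 35 \cdot 4\right) 103 = \left(149 + 140\right) 103 = 289 \cdot 103 = 29767$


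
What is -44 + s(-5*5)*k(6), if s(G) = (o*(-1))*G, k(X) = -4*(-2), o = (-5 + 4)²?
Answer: 156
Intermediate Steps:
o = 1 (o = (-1)² = 1)
k(X) = 8
s(G) = -G (s(G) = (1*(-1))*G = -G)
-44 + s(-5*5)*k(6) = -44 - (-5)*5*8 = -44 - 1*(-25)*8 = -44 + 25*8 = -44 + 200 = 156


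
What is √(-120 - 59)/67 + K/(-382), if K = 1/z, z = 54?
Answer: -1/20628 + I*√179/67 ≈ -4.8478e-5 + 0.19969*I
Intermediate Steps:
K = 1/54 ≈ 0.018519
√(-120 - 59)/67 + K/(-382) = √(-120 - 59)/67 + (1/54)/(-382) = √(-179)*(1/67) + (1/54)*(-1/382) = (I*√179)*(1/67) - 1/20628 = I*√179/67 - 1/20628 = -1/20628 + I*√179/67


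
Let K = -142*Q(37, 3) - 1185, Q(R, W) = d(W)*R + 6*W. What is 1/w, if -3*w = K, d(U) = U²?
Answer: 1/17009 ≈ 5.8792e-5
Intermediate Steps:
Q(R, W) = 6*W + R*W² (Q(R, W) = W²*R + 6*W = R*W² + 6*W = 6*W + R*W²)
K = -51027 (K = -426*(6 + 37*3) - 1185 = -426*(6 + 111) - 1185 = -426*117 - 1185 = -142*351 - 1185 = -49842 - 1185 = -51027)
w = 17009 (w = -⅓*(-51027) = 17009)
1/w = 1/17009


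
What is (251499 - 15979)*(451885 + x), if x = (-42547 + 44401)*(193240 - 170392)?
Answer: 10083100375040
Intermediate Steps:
x = 42360192 (x = 1854*22848 = 42360192)
(251499 - 15979)*(451885 + x) = (251499 - 15979)*(451885 + 42360192) = 235520*42812077 = 10083100375040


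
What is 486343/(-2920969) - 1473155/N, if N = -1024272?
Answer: 3804892569899/2991866759568 ≈ 1.2717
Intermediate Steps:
486343/(-2920969) - 1473155/N = 486343/(-2920969) - 1473155/(-1024272) = 486343*(-1/2920969) - 1473155*(-1/1024272) = -486343/2920969 + 1473155/1024272 = 3804892569899/2991866759568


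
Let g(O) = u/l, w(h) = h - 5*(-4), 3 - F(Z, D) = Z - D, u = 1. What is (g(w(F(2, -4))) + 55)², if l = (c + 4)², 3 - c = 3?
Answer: 776161/256 ≈ 3031.9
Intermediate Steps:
c = 0 (c = 3 - 1*3 = 3 - 3 = 0)
F(Z, D) = 3 + D - Z (F(Z, D) = 3 - (Z - D) = 3 + (D - Z) = 3 + D - Z)
l = 16 (l = (0 + 4)² = 4² = 16)
w(h) = 20 + h (w(h) = h + 20 = 20 + h)
g(O) = 1/16
(g(w(F(2, -4))) + 55)² = (1/16 + 55)² = (881/16)² = 776161/256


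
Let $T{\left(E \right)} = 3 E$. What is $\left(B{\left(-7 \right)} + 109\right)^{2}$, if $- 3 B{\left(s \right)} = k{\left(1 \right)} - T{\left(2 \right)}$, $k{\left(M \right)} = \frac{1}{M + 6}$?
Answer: $\frac{5428900}{441} \approx 12310.0$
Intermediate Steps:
$k{\left(M \right)} = \frac{1}{6 + M}$
$B{\left(s \right)} = \frac{41}{21}$ ($B{\left(s \right)} = - \frac{\frac{1}{6 + 1} - 3 \cdot 2}{3} = - \frac{\frac{1}{7} - 6}{3} = \left(- \frac{1}{3}\right) \left(- \frac{41}{7}\right) = \frac{41}{21}$)
$\left(B{\left(-7 \right)} + 109\right)^{2} = \left(\frac{41}{21} + 109\right)^{2} = \left(\frac{2330}{21}\right)^{2} = \frac{5428900}{441}$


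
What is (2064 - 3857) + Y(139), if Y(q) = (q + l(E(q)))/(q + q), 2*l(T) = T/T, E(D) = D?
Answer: -996629/556 ≈ -1792.5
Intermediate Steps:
l(T) = ½ (l(T) = (T/T)/2 = (½)*1 = ½)
Y(q) = (½ + q)/(2*q) (Y(q) = (q + ½)/(q + q) = (½ + q)/((2*q)) = (½ + q)*(1/(2*q)) = (½ + q)/(2*q))
(2064 - 3857) + Y(139) = (2064 - 3857) + (¼)*(1 + 2*139)/139 = -1793 + (¼)*(1/139)*(1 + 278) = -1793 + (¼)*(1/139)*279 = -1793 + 279/556 = -996629/556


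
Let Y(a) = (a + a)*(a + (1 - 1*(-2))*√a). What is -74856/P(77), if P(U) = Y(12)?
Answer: -3119/3 + 3119*√3/6 ≈ -139.29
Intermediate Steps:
Y(a) = 2*a*(a + 3*√a) (Y(a) = (2*a)*(a + (1 + 2)*√a) = (2*a)*(a + 3*√a) = 2*a*(a + 3*√a))
P(U) = 288 + 144*√3 (P(U) = 2*12² + 6*12^(3/2) = 2*144 + 6*(24*√3) = 288 + 144*√3)
-74856/P(77) = -74856/(288 + 144*√3)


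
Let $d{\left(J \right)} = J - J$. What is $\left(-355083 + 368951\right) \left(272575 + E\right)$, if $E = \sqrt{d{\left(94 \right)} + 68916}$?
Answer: $3780070100 + 27736 \sqrt{17229} \approx 3.7837 \cdot 10^{9}$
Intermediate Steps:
$d{\left(J \right)} = 0$
$E = 2 \sqrt{17229}$ ($E = \sqrt{0 + 68916} = \sqrt{68916} = 2 \sqrt{17229} \approx 262.52$)
$\left(-355083 + 368951\right) \left(272575 + E\right) = \left(-355083 + 368951\right) \left(272575 + 2 \sqrt{17229}\right) = 13868 \left(272575 + 2 \sqrt{17229}\right) = 3780070100 + 27736 \sqrt{17229}$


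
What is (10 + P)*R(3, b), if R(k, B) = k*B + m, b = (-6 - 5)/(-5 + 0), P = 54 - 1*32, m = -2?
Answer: 736/5 ≈ 147.20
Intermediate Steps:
P = 22 (P = 54 - 32 = 22)
b = 11/5 (b = -11/(-5) = -11*(-1/5) = 11/5 ≈ 2.2000)
R(k, B) = -2 + B*k (R(k, B) = k*B - 2 = B*k - 2 = -2 + B*k)
(10 + P)*R(3, b) = (10 + 22)*(-2 + (11/5)*3) = 32*(-2 + 33/5) = 32*(23/5) = 736/5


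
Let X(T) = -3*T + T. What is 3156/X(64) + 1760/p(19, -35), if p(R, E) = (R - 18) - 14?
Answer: -66577/416 ≈ -160.04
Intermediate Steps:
p(R, E) = -32 + R (p(R, E) = (-18 + R) - 14 = -32 + R)
X(T) = -2*T
3156/X(64) + 1760/p(19, -35) = 3156/((-2*64)) + 1760/(-32 + 19) = 3156/(-128) + 1760/(-13) = 3156*(-1/128) + 1760*(-1/13) = -789/32 - 1760/13 = -66577/416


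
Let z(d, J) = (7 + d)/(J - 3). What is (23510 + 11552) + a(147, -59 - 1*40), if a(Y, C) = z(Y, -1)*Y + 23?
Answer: 58851/2 ≈ 29426.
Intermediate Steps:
z(d, J) = (7 + d)/(-3 + J)
a(Y, C) = 23 + Y*(-7/4 - Y/4) (a(Y, C) = ((7 + Y)/(-3 - 1))*Y + 23 = ((7 + Y)/(-4))*Y + 23 = (-(7 + Y)/4)*Y + 23 = (-7/4 - Y/4)*Y + 23 = Y*(-7/4 - Y/4) + 23 = 23 + Y*(-7/4 - Y/4))
(23510 + 11552) + a(147, -59 - 1*40) = (23510 + 11552) + (23 - ¼*147*(7 + 147)) = 35062 + (23 - ¼*147*154) = 35062 + (23 - 11319/2) = 35062 - 11273/2 = 58851/2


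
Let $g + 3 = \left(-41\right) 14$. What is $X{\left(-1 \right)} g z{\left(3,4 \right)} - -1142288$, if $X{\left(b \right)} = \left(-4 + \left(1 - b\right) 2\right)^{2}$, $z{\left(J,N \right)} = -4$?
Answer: $1142288$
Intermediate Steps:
$X{\left(b \right)} = \left(-2 - 2 b\right)^{2}$ ($X{\left(b \right)} = \left(-4 - \left(-2 + 2 b\right)\right)^{2} = \left(-2 - 2 b\right)^{2}$)
$g = -577$ ($g = -3 - 574 = -577$)
$X{\left(-1 \right)} g z{\left(3,4 \right)} - -1142288 = 4 \left(1 - 1\right)^{2} \left(\left(-577\right) \left(-4\right)\right) - -1142288 = 4 \cdot 0^{2} \cdot 2308 + 1142288 = 4 \cdot 0 \cdot 2308 + 1142288 = 0 \cdot 2308 + 1142288 = 0 + 1142288 = 1142288$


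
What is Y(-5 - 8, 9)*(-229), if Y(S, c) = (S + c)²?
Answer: -3664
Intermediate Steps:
Y(-5 - 8, 9)*(-229) = ((-5 - 8) + 9)²*(-229) = (-13 + 9)²*(-229) = (-4)²*(-229) = 16*(-229) = -3664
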